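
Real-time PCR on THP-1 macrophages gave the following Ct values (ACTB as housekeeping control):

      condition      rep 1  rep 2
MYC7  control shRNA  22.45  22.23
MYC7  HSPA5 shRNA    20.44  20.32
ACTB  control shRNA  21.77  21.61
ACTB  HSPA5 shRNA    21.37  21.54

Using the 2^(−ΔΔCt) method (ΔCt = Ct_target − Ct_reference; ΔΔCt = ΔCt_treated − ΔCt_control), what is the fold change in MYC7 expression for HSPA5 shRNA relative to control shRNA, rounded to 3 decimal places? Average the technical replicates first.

3.306

Mean Ct: MYC7 control shRNA 22.340; MYC7 HSPA5 shRNA 20.380; ACTB control shRNA 21.690; ACTB HSPA5 shRNA 21.455
ΔCt(control shRNA) = 22.340 − 21.690 = 0.650
ΔCt(HSPA5 shRNA) = 20.380 − 21.455 = -1.075
ΔΔCt = -1.075 − 0.650 = -1.725
Fold change = 2^(−(-1.725)) = 2^1.725 = 3.3058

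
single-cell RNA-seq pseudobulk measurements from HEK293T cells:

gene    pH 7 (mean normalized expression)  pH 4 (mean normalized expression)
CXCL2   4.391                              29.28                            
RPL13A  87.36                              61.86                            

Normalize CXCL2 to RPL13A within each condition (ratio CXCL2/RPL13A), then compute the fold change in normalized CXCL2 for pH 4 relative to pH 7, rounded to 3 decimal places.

9.417

CXCL2/RPL13A (pH 7) = 4.391 / 87.36 = 0.050263
CXCL2/RPL13A (pH 4) = 29.28 / 61.86 = 0.47333
Fold change = 0.47333 / 0.050263 = 9.4170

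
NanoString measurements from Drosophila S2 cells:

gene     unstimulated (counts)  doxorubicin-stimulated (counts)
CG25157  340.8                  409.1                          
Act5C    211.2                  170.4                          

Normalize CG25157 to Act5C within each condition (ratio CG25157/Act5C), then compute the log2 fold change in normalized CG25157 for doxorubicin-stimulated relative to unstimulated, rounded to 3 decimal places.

CG25157/Act5C (unstimulated) = 340.8 / 211.2 = 1.6136
CG25157/Act5C (doxorubicin-stimulated) = 409.1 / 170.4 = 2.4008
Fold change = 2.4008 / 1.6136 = 1.4878
log2(1.4878) = 0.5732

0.573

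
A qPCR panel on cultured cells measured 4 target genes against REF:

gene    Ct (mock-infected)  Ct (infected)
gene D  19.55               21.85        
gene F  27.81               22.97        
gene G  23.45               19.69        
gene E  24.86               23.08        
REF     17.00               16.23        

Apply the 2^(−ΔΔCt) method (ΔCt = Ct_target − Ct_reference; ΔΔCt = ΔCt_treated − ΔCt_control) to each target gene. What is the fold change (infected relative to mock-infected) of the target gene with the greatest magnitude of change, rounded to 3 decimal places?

16.795

gene D: ΔΔCt = (21.85−16.23) − (19.55−17.00) = 5.62 − 2.55 = 3.07; fold change = 2^-3.07 = 0.119
gene F: ΔΔCt = (22.97−16.23) − (27.81−17.00) = 6.74 − 10.81 = -4.07; fold change = 2^4.07 = 16.795
gene G: ΔΔCt = (19.69−16.23) − (23.45−17.00) = 3.46 − 6.45 = -2.99; fold change = 2^2.99 = 7.945
gene E: ΔΔCt = (23.08−16.23) − (24.86−17.00) = 6.85 − 7.86 = -1.01; fold change = 2^1.01 = 2.014
gene F has the largest |ΔΔCt| = 4.07.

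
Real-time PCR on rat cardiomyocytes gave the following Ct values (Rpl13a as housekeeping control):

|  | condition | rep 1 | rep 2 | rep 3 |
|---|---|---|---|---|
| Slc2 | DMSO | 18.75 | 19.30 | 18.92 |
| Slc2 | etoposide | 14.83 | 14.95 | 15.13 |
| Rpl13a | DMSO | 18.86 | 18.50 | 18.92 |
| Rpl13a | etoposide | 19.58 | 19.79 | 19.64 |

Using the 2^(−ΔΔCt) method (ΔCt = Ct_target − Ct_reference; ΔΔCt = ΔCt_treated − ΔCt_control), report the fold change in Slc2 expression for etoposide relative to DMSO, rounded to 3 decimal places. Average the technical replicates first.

30.484

Mean Ct: Slc2 DMSO 18.990; Slc2 etoposide 14.970; Rpl13a DMSO 18.760; Rpl13a etoposide 19.670
ΔCt(DMSO) = 18.990 − 18.760 = 0.230
ΔCt(etoposide) = 14.970 − 19.670 = -4.700
ΔΔCt = -4.700 − 0.230 = -4.930
Fold change = 2^(−(-4.930)) = 2^4.930 = 30.4844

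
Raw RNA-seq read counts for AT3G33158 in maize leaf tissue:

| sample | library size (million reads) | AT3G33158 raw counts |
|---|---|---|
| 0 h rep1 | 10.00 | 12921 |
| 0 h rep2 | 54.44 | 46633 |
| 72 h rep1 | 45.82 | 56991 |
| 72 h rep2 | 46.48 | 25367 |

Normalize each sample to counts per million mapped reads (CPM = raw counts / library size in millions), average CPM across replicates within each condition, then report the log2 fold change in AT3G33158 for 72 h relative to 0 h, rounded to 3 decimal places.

-0.264

CPM(0 h rep1) = 12921 / 10.00 = 1292.1000
CPM(0 h rep2) = 46633 / 54.44 = 856.5944
CPM(72 h rep1) = 56991 / 45.82 = 1243.8018
CPM(72 h rep2) = 25367 / 46.48 = 545.7616
mean CPM(0 h) = 1074.3472; mean CPM(72 h) = 894.7817
Fold change = 894.7817 / 1074.3472 = 0.83286
log2(0.83286) = -0.2639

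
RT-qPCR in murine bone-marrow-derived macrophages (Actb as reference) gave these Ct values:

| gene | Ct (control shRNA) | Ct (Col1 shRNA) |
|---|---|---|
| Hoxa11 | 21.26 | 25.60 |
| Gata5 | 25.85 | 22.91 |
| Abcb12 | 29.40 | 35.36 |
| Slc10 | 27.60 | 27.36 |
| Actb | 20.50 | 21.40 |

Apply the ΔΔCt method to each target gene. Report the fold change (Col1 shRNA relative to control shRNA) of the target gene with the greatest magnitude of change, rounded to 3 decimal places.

Hoxa11: ΔΔCt = (25.60−21.40) − (21.26−20.50) = 4.20 − 0.76 = 3.44; fold change = 2^-3.44 = 0.092
Gata5: ΔΔCt = (22.91−21.40) − (25.85−20.50) = 1.51 − 5.35 = -3.84; fold change = 2^3.84 = 14.320
Abcb12: ΔΔCt = (35.36−21.40) − (29.40−20.50) = 13.96 − 8.90 = 5.06; fold change = 2^-5.06 = 0.030
Slc10: ΔΔCt = (27.36−21.40) − (27.60−20.50) = 5.96 − 7.10 = -1.14; fold change = 2^1.14 = 2.204
Abcb12 has the largest |ΔΔCt| = 5.06.

0.030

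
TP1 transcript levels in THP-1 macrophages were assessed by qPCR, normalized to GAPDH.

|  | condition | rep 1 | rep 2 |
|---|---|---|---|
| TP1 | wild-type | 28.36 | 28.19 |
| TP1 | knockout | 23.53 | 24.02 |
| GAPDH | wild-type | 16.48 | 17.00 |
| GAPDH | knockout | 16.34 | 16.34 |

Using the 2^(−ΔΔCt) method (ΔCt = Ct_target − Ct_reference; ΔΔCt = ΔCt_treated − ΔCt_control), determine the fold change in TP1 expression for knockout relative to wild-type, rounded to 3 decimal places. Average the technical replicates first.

Mean Ct: TP1 wild-type 28.275; TP1 knockout 23.775; GAPDH wild-type 16.740; GAPDH knockout 16.340
ΔCt(wild-type) = 28.275 − 16.740 = 11.535
ΔCt(knockout) = 23.775 − 16.340 = 7.435
ΔΔCt = 7.435 − 11.535 = -4.100
Fold change = 2^(−(-4.100)) = 2^4.100 = 17.1484

17.148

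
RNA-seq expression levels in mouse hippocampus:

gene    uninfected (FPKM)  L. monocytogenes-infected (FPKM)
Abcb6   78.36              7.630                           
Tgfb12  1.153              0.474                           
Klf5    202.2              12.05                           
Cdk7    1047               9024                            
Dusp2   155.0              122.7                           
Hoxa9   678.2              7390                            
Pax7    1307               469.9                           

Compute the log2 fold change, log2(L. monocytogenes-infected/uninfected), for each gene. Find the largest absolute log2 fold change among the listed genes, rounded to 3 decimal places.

log2(7.630/78.36) = -3.360  (Abcb6)
log2(0.474/1.153) = -1.282  (Tgfb12)
log2(12.05/202.2) = -4.069  (Klf5)
log2(9024/1047) = 3.108  (Cdk7)
log2(122.7/155.0) = -0.337  (Dusp2)
log2(7390/678.2) = 3.446  (Hoxa9)
log2(469.9/1307) = -1.476  (Pax7)
The largest magnitude belongs to Klf5.

4.069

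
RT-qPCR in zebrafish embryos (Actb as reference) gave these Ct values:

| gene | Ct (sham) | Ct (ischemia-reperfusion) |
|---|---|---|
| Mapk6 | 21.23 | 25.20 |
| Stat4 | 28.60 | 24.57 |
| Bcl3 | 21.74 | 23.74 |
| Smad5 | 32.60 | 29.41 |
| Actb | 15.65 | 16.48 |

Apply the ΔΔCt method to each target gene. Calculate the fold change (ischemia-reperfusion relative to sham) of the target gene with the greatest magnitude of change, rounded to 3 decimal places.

29.041

Mapk6: ΔΔCt = (25.20−16.48) − (21.23−15.65) = 8.72 − 5.58 = 3.14; fold change = 2^-3.14 = 0.113
Stat4: ΔΔCt = (24.57−16.48) − (28.60−15.65) = 8.09 − 12.95 = -4.86; fold change = 2^4.86 = 29.041
Bcl3: ΔΔCt = (23.74−16.48) − (21.74−15.65) = 7.26 − 6.09 = 1.17; fold change = 2^-1.17 = 0.444
Smad5: ΔΔCt = (29.41−16.48) − (32.60−15.65) = 12.93 − 16.95 = -4.02; fold change = 2^4.02 = 16.223
Stat4 has the largest |ΔΔCt| = 4.86.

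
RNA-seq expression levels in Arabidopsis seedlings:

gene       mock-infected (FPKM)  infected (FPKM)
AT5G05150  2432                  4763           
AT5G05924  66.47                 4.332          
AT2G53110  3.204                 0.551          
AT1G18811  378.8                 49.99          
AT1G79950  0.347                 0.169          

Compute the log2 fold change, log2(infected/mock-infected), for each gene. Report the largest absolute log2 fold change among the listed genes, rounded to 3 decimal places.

log2(4763/2432) = 0.970  (AT5G05150)
log2(4.332/66.47) = -3.940  (AT5G05924)
log2(0.551/3.204) = -2.540  (AT2G53110)
log2(49.99/378.8) = -2.922  (AT1G18811)
log2(0.169/0.347) = -1.038  (AT1G79950)
The largest magnitude belongs to AT5G05924.

3.940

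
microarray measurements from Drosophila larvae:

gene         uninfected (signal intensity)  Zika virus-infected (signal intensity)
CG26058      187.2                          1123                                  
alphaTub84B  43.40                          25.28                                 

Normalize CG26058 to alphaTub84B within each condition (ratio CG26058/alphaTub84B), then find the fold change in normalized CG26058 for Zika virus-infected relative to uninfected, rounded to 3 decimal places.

10.299

CG26058/alphaTub84B (uninfected) = 187.2 / 43.40 = 4.3134
CG26058/alphaTub84B (Zika virus-infected) = 1123 / 25.28 = 44.422
Fold change = 44.422 / 4.3134 = 10.2988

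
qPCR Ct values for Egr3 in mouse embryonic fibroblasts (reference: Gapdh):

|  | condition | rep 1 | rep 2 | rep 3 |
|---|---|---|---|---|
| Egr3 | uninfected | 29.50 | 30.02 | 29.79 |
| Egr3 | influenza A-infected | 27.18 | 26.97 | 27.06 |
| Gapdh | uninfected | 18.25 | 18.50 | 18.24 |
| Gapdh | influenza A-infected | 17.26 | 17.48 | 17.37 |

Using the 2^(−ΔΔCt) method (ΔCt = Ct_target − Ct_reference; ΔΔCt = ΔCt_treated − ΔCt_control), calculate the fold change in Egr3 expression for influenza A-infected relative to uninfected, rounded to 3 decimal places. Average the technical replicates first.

Mean Ct: Egr3 uninfected 29.770; Egr3 influenza A-infected 27.070; Gapdh uninfected 18.330; Gapdh influenza A-infected 17.370
ΔCt(uninfected) = 29.770 − 18.330 = 11.440
ΔCt(influenza A-infected) = 27.070 − 17.370 = 9.700
ΔΔCt = 9.700 − 11.440 = -1.740
Fold change = 2^(−(-1.740)) = 2^1.740 = 3.3404

3.340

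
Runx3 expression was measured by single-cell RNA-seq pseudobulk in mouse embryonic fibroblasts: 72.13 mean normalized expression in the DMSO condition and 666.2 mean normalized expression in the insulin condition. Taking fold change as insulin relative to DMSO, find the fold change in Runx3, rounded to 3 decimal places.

9.236

Fold change = 666.2 / 72.13 = 9.2361
Runx3 is upregulated.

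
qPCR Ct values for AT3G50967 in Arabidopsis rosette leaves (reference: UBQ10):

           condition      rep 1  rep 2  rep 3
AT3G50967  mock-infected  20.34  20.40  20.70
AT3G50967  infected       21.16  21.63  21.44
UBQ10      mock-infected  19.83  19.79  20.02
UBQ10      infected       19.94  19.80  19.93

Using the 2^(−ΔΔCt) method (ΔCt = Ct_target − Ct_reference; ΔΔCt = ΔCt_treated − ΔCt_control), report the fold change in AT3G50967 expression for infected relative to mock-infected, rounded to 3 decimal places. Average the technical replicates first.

0.529

Mean Ct: AT3G50967 mock-infected 20.480; AT3G50967 infected 21.410; UBQ10 mock-infected 19.880; UBQ10 infected 19.890
ΔCt(mock-infected) = 20.480 − 19.880 = 0.600
ΔCt(infected) = 21.410 − 19.890 = 1.520
ΔΔCt = 1.520 − 0.600 = 0.920
Fold change = 2^(−0.920) = 0.5285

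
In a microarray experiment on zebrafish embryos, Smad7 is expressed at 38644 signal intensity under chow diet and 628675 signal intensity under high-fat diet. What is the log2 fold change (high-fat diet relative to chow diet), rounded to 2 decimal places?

Fold change = 628675 / 38644 = 16.2684
log2(16.2684) = 4.024

4.02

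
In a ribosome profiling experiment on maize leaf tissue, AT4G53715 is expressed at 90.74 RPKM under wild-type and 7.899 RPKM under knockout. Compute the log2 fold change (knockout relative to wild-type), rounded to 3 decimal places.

Fold change = 7.899 / 90.74 = 0.0871
log2(0.0871) = -3.5220

-3.522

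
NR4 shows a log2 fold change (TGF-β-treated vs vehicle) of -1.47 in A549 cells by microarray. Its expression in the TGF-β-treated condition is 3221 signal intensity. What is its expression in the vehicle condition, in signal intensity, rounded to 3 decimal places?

8922.875

Fold change = 2^(-1.47) = 0.3610
vehicle expression = 3221 / 0.3610 = 8922.875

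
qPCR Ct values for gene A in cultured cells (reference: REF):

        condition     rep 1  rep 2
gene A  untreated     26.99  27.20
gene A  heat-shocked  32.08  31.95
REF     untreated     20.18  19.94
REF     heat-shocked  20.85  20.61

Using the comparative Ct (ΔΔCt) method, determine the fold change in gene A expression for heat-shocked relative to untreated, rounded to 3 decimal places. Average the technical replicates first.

0.053

Mean Ct: gene A untreated 27.095; gene A heat-shocked 32.015; REF untreated 20.060; REF heat-shocked 20.730
ΔCt(untreated) = 27.095 − 20.060 = 7.035
ΔCt(heat-shocked) = 32.015 − 20.730 = 11.285
ΔΔCt = 11.285 − 7.035 = 4.250
Fold change = 2^(−4.250) = 0.0526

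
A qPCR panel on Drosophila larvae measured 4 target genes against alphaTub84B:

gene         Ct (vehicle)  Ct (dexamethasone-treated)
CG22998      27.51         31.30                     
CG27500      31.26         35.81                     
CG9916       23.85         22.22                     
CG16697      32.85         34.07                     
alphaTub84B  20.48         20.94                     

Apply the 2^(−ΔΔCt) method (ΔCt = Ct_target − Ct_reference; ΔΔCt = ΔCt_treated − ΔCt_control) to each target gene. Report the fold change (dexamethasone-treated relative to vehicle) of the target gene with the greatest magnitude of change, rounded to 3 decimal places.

CG22998: ΔΔCt = (31.30−20.94) − (27.51−20.48) = 10.36 − 7.03 = 3.33; fold change = 2^-3.33 = 0.099
CG27500: ΔΔCt = (35.81−20.94) − (31.26−20.48) = 14.87 − 10.78 = 4.09; fold change = 2^-4.09 = 0.059
CG9916: ΔΔCt = (22.22−20.94) − (23.85−20.48) = 1.28 − 3.37 = -2.09; fold change = 2^2.09 = 4.257
CG16697: ΔΔCt = (34.07−20.94) − (32.85−20.48) = 13.13 − 12.37 = 0.76; fold change = 2^-0.76 = 0.590
CG27500 has the largest |ΔΔCt| = 4.09.

0.059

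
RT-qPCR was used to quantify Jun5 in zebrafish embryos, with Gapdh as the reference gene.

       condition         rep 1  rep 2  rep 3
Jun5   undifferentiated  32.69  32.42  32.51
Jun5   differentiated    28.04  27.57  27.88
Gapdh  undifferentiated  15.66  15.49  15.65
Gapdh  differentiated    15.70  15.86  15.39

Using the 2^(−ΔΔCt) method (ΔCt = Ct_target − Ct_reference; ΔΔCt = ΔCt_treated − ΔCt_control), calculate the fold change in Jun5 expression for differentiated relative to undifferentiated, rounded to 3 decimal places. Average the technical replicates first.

27.096

Mean Ct: Jun5 undifferentiated 32.540; Jun5 differentiated 27.830; Gapdh undifferentiated 15.600; Gapdh differentiated 15.650
ΔCt(undifferentiated) = 32.540 − 15.600 = 16.940
ΔCt(differentiated) = 27.830 − 15.650 = 12.180
ΔΔCt = 12.180 − 16.940 = -4.760
Fold change = 2^(−(-4.760)) = 2^4.760 = 27.0958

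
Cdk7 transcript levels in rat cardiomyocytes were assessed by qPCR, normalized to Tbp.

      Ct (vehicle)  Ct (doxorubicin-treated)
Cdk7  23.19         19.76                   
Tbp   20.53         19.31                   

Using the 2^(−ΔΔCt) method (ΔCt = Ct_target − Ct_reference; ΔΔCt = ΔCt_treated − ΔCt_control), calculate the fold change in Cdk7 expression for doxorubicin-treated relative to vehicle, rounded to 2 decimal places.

4.63

ΔCt(vehicle) = 23.190 − 20.530 = 2.660
ΔCt(doxorubicin-treated) = 19.760 − 19.310 = 0.450
ΔΔCt = 0.450 − 2.660 = -2.210
Fold change = 2^(−(-2.210)) = 2^2.210 = 4.627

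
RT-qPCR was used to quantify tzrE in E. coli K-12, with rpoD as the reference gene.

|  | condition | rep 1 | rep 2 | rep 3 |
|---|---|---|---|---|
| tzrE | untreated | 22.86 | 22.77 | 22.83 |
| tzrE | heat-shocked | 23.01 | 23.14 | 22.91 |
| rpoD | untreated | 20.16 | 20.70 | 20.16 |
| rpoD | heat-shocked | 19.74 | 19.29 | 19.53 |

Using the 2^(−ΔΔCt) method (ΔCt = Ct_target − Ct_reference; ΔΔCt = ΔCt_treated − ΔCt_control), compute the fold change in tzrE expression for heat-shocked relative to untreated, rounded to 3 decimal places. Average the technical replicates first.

Mean Ct: tzrE untreated 22.820; tzrE heat-shocked 23.020; rpoD untreated 20.340; rpoD heat-shocked 19.520
ΔCt(untreated) = 22.820 − 20.340 = 2.480
ΔCt(heat-shocked) = 23.020 − 19.520 = 3.500
ΔΔCt = 3.500 − 2.480 = 1.020
Fold change = 2^(−1.020) = 0.4931

0.493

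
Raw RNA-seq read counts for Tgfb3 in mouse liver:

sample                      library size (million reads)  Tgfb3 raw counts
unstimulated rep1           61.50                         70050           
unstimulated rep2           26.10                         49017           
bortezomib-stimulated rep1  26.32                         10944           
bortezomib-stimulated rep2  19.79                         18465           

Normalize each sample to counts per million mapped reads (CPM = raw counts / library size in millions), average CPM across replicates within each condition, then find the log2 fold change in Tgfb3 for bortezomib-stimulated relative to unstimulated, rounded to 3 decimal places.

CPM(unstimulated rep1) = 70050 / 61.50 = 1139.0244
CPM(unstimulated rep2) = 49017 / 26.10 = 1878.0460
CPM(bortezomib-stimulated rep1) = 10944 / 26.32 = 415.8055
CPM(bortezomib-stimulated rep2) = 18465 / 19.79 = 933.0470
mean CPM(unstimulated) = 1508.5352; mean CPM(bortezomib-stimulated) = 674.4262
Fold change = 674.4262 / 1508.5352 = 0.44707
log2(0.44707) = -1.1614

-1.161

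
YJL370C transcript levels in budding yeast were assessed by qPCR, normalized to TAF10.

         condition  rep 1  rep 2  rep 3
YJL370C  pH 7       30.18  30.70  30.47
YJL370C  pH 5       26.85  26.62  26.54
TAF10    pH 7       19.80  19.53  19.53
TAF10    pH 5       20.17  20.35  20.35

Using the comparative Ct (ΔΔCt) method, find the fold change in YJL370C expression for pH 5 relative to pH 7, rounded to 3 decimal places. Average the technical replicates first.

21.857

Mean Ct: YJL370C pH 7 30.450; YJL370C pH 5 26.670; TAF10 pH 7 19.620; TAF10 pH 5 20.290
ΔCt(pH 7) = 30.450 − 19.620 = 10.830
ΔCt(pH 5) = 26.670 − 20.290 = 6.380
ΔΔCt = 6.380 − 10.830 = -4.450
Fold change = 2^(−(-4.450)) = 2^4.450 = 21.8566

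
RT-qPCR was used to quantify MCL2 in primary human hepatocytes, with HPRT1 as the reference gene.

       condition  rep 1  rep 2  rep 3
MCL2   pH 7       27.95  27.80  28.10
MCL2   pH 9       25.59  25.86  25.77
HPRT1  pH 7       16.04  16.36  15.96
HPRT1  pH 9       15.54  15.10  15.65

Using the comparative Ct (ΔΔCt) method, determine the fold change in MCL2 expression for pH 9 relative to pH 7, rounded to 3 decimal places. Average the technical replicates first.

2.868

Mean Ct: MCL2 pH 7 27.950; MCL2 pH 9 25.740; HPRT1 pH 7 16.120; HPRT1 pH 9 15.430
ΔCt(pH 7) = 27.950 − 16.120 = 11.830
ΔCt(pH 9) = 25.740 − 15.430 = 10.310
ΔΔCt = 10.310 − 11.830 = -1.520
Fold change = 2^(−(-1.520)) = 2^1.520 = 2.8679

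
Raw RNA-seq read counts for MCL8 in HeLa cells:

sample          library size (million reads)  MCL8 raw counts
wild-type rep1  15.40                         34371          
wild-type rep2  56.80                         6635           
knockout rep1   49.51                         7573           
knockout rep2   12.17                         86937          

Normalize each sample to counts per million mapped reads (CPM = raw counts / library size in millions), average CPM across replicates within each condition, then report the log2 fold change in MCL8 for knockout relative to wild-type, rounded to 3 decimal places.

1.635

CPM(wild-type rep1) = 34371 / 15.40 = 2231.8831
CPM(wild-type rep2) = 6635 / 56.80 = 116.8134
CPM(knockout rep1) = 7573 / 49.51 = 152.9590
CPM(knockout rep2) = 86937 / 12.17 = 7143.5497
mean CPM(wild-type) = 1174.3482; mean CPM(knockout) = 3648.2544
Fold change = 3648.2544 / 1174.3482 = 3.10662
log2(3.10662) = 1.6353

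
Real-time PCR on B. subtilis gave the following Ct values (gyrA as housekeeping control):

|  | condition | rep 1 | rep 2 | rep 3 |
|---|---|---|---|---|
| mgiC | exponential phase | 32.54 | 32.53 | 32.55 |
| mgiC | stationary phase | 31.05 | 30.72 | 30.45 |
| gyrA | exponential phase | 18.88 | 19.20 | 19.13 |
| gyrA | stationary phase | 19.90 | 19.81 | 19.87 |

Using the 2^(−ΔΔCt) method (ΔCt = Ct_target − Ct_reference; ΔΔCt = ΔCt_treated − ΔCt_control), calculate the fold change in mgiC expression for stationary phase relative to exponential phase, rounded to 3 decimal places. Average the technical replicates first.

6.021

Mean Ct: mgiC exponential phase 32.540; mgiC stationary phase 30.740; gyrA exponential phase 19.070; gyrA stationary phase 19.860
ΔCt(exponential phase) = 32.540 − 19.070 = 13.470
ΔCt(stationary phase) = 30.740 − 19.860 = 10.880
ΔΔCt = 10.880 − 13.470 = -2.590
Fold change = 2^(−(-2.590)) = 2^2.590 = 6.0210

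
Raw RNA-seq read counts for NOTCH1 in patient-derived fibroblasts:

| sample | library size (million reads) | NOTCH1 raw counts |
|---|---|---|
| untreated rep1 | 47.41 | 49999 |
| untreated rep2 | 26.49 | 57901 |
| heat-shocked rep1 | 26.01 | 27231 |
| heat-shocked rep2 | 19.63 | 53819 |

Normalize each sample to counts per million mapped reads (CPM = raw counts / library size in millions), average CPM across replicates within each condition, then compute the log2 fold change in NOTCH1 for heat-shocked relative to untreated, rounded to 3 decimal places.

0.226

CPM(untreated rep1) = 49999 / 47.41 = 1054.6087
CPM(untreated rep2) = 57901 / 26.49 = 2185.7682
CPM(heat-shocked rep1) = 27231 / 26.01 = 1046.9435
CPM(heat-shocked rep2) = 53819 / 19.63 = 2741.6709
mean CPM(untreated) = 1620.1885; mean CPM(heat-shocked) = 1894.3072
Fold change = 1894.3072 / 1620.1885 = 1.16919
log2(1.16919) = 0.2255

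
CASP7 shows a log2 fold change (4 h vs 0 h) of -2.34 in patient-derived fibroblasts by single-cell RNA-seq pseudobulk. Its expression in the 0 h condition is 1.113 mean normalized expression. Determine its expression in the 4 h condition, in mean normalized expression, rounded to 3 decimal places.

Fold change = 2^(-2.34) = 0.1975
4 h expression = 1.113 × 0.1975 = 0.220

0.220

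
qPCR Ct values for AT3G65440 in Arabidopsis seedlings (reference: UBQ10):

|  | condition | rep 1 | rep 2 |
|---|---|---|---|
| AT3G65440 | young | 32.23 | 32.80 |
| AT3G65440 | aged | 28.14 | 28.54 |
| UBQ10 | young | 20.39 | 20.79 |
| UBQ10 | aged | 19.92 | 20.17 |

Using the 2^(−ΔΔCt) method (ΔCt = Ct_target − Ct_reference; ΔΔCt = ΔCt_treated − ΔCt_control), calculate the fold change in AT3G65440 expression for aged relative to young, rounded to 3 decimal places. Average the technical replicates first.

Mean Ct: AT3G65440 young 32.515; AT3G65440 aged 28.340; UBQ10 young 20.590; UBQ10 aged 20.045
ΔCt(young) = 32.515 − 20.590 = 11.925
ΔCt(aged) = 28.340 − 20.045 = 8.295
ΔΔCt = 8.295 − 11.925 = -3.630
Fold change = 2^(−(-3.630)) = 2^3.630 = 12.3805

12.381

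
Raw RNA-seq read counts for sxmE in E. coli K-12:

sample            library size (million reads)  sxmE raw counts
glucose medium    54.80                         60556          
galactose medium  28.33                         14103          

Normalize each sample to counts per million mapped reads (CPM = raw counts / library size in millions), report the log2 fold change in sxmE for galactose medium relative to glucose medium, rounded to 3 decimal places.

CPM(glucose medium) = 60556 / 54.80 = 1105.0365
CPM(galactose medium) = 14103 / 28.33 = 497.8115
Fold change = 497.8115 / 1105.0365 = 0.45049
log2(0.45049) = -1.1504

-1.150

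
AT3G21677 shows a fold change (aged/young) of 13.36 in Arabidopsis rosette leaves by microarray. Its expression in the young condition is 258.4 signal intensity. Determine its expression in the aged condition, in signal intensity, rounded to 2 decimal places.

aged expression = 258.4 × 13.36 = 3452.22

3452.22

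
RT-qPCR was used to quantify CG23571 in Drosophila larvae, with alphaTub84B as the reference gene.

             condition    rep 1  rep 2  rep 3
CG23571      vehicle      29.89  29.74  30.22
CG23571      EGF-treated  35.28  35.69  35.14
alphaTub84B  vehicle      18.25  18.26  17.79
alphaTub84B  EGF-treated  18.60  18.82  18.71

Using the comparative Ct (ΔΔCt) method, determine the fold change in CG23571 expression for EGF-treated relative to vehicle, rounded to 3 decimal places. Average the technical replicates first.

Mean Ct: CG23571 vehicle 29.950; CG23571 EGF-treated 35.370; alphaTub84B vehicle 18.100; alphaTub84B EGF-treated 18.710
ΔCt(vehicle) = 29.950 − 18.100 = 11.850
ΔCt(EGF-treated) = 35.370 − 18.710 = 16.660
ΔΔCt = 16.660 − 11.850 = 4.810
Fold change = 2^(−4.810) = 0.0356

0.036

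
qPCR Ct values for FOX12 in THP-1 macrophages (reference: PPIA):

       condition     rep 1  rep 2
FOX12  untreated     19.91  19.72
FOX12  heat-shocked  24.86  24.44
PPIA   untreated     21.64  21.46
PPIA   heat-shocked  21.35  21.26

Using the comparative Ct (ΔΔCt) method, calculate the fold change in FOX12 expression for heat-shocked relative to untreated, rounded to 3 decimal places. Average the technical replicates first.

Mean Ct: FOX12 untreated 19.815; FOX12 heat-shocked 24.650; PPIA untreated 21.550; PPIA heat-shocked 21.305
ΔCt(untreated) = 19.815 − 21.550 = -1.735
ΔCt(heat-shocked) = 24.650 − 21.305 = 3.345
ΔΔCt = 3.345 − (-1.735) = 5.080
Fold change = 2^(−5.080) = 0.0296

0.030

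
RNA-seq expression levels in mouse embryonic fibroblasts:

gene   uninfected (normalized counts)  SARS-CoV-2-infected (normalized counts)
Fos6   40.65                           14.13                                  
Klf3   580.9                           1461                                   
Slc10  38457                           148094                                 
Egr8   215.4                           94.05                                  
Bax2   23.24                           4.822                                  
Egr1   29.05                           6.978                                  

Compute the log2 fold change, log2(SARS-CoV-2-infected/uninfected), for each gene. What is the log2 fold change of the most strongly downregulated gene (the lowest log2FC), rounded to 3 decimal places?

log2(14.13/40.65) = -1.524  (Fos6)
log2(1461/580.9) = 1.331  (Klf3)
log2(148094/38457) = 1.945  (Slc10)
log2(94.05/215.4) = -1.196  (Egr8)
log2(4.822/23.24) = -2.269  (Bax2)
log2(6.978/29.05) = -2.058  (Egr1)
Bax2 is most strongly downregulated.

-2.269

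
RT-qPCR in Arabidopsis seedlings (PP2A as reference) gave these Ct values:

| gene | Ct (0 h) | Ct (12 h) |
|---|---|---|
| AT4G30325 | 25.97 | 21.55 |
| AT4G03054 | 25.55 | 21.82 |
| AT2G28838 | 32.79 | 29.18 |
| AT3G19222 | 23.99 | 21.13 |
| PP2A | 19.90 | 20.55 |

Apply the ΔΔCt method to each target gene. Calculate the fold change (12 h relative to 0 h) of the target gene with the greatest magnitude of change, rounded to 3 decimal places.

33.591

AT4G30325: ΔΔCt = (21.55−20.55) − (25.97−19.90) = 1.00 − 6.07 = -5.07; fold change = 2^5.07 = 33.591
AT4G03054: ΔΔCt = (21.82−20.55) − (25.55−19.90) = 1.27 − 5.65 = -4.38; fold change = 2^4.38 = 20.821
AT2G28838: ΔΔCt = (29.18−20.55) − (32.79−19.90) = 8.63 − 12.89 = -4.26; fold change = 2^4.26 = 19.160
AT3G19222: ΔΔCt = (21.13−20.55) − (23.99−19.90) = 0.58 − 4.09 = -3.51; fold change = 2^3.51 = 11.392
AT4G30325 has the largest |ΔΔCt| = 5.07.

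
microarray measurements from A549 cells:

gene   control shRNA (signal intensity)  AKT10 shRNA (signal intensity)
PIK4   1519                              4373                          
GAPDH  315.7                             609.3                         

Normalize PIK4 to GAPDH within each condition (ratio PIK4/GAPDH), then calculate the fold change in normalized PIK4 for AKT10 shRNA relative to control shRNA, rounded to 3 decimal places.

1.492

PIK4/GAPDH (control shRNA) = 1519 / 315.7 = 4.8115
PIK4/GAPDH (AKT10 shRNA) = 4373 / 609.3 = 7.1771
Fold change = 7.1771 / 4.8115 = 1.4916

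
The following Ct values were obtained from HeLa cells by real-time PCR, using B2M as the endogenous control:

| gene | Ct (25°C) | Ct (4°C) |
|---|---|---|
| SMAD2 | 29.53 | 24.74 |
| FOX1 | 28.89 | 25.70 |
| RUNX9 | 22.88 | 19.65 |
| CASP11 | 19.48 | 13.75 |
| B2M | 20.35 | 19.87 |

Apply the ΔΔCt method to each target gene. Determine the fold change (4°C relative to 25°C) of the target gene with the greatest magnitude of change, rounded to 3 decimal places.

38.055

SMAD2: ΔΔCt = (24.74−19.87) − (29.53−20.35) = 4.87 − 9.18 = -4.31; fold change = 2^4.31 = 19.835
FOX1: ΔΔCt = (25.70−19.87) − (28.89−20.35) = 5.83 − 8.54 = -2.71; fold change = 2^2.71 = 6.543
RUNX9: ΔΔCt = (19.65−19.87) − (22.88−20.35) = -0.22 − 2.53 = -2.75; fold change = 2^2.75 = 6.727
CASP11: ΔΔCt = (13.75−19.87) − (19.48−20.35) = -6.12 − (-0.87) = -5.25; fold change = 2^5.25 = 38.055
CASP11 has the largest |ΔΔCt| = 5.25.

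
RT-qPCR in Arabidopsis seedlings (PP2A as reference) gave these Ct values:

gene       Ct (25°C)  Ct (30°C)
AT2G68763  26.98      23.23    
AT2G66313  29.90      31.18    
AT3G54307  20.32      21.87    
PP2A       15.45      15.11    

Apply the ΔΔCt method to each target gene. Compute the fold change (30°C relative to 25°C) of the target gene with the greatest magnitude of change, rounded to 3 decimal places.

10.629

AT2G68763: ΔΔCt = (23.23−15.11) − (26.98−15.45) = 8.12 − 11.53 = -3.41; fold change = 2^3.41 = 10.629
AT2G66313: ΔΔCt = (31.18−15.11) − (29.90−15.45) = 16.07 − 14.45 = 1.62; fold change = 2^-1.62 = 0.325
AT3G54307: ΔΔCt = (21.87−15.11) − (20.32−15.45) = 6.76 − 4.87 = 1.89; fold change = 2^-1.89 = 0.270
AT2G68763 has the largest |ΔΔCt| = 3.41.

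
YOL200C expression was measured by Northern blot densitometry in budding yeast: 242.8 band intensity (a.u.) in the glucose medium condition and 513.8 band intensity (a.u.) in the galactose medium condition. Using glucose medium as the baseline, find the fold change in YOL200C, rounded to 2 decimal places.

Fold change = 513.8 / 242.8 = 2.116
YOL200C is upregulated.

2.12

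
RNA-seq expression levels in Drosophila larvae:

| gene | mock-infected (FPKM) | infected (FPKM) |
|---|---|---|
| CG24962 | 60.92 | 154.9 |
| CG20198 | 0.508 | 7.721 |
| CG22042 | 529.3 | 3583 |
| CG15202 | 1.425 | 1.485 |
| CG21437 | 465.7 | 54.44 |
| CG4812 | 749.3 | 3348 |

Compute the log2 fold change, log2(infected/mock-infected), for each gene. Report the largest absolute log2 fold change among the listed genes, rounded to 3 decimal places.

3.926

log2(154.9/60.92) = 1.346  (CG24962)
log2(7.721/0.508) = 3.926  (CG20198)
log2(3583/529.3) = 2.759  (CG22042)
log2(1.485/1.425) = 0.060  (CG15202)
log2(54.44/465.7) = -3.097  (CG21437)
log2(3348/749.3) = 2.160  (CG4812)
The largest magnitude belongs to CG20198.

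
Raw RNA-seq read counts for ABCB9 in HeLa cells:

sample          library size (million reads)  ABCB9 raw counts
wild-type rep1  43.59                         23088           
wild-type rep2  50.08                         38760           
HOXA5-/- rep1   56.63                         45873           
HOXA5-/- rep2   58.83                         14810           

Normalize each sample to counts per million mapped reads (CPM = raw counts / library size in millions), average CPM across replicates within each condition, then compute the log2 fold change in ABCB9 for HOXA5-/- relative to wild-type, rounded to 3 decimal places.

CPM(wild-type rep1) = 23088 / 43.59 = 529.6628
CPM(wild-type rep2) = 38760 / 50.08 = 773.9617
CPM(HOXA5-/- rep1) = 45873 / 56.63 = 810.0477
CPM(HOXA5-/- rep2) = 14810 / 58.83 = 251.7423
mean CPM(wild-type) = 651.8122; mean CPM(HOXA5-/-) = 530.8950
Fold change = 530.8950 / 651.8122 = 0.81449
log2(0.81449) = -0.2960

-0.296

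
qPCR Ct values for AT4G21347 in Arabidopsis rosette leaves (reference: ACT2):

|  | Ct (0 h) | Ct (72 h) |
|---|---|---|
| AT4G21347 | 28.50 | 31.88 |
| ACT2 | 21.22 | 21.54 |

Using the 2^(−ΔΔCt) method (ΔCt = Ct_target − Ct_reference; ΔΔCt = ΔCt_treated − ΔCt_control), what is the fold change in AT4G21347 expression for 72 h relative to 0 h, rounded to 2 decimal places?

ΔCt(0 h) = 28.500 − 21.220 = 7.280
ΔCt(72 h) = 31.880 − 21.540 = 10.340
ΔΔCt = 10.340 − 7.280 = 3.060
Fold change = 2^(−3.060) = 0.120

0.12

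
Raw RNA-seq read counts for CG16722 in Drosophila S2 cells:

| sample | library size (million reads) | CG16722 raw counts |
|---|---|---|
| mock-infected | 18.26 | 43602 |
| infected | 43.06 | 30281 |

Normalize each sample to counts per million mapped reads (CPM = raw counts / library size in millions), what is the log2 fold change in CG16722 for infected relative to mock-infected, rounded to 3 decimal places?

CPM(mock-infected) = 43602 / 18.26 = 2387.8423
CPM(infected) = 30281 / 43.06 = 703.2281
Fold change = 703.2281 / 2387.8423 = 0.29450
log2(0.29450) = -1.7636

-1.764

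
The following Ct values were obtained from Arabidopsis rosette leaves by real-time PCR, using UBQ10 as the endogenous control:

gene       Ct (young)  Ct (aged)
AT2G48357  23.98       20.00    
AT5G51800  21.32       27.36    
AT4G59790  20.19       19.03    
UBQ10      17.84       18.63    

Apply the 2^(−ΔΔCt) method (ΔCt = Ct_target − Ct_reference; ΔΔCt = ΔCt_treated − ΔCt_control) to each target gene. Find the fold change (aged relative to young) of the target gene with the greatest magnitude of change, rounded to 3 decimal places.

AT2G48357: ΔΔCt = (20.00−18.63) − (23.98−17.84) = 1.37 − 6.14 = -4.77; fold change = 2^4.77 = 27.284
AT5G51800: ΔΔCt = (27.36−18.63) − (21.32−17.84) = 8.73 − 3.48 = 5.25; fold change = 2^-5.25 = 0.026
AT4G59790: ΔΔCt = (19.03−18.63) − (20.19−17.84) = 0.40 − 2.35 = -1.95; fold change = 2^1.95 = 3.864
AT5G51800 has the largest |ΔΔCt| = 5.25.

0.026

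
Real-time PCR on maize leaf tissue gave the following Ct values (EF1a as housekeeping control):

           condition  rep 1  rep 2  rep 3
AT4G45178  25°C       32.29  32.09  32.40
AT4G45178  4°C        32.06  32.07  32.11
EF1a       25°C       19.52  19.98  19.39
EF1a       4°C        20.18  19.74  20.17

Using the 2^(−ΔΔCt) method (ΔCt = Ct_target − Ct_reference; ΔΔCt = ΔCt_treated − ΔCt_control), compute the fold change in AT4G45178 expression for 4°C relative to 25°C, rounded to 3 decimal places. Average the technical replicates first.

1.495

Mean Ct: AT4G45178 25°C 32.260; AT4G45178 4°C 32.080; EF1a 25°C 19.630; EF1a 4°C 20.030
ΔCt(25°C) = 32.260 − 19.630 = 12.630
ΔCt(4°C) = 32.080 − 20.030 = 12.050
ΔΔCt = 12.050 − 12.630 = -0.580
Fold change = 2^(−(-0.580)) = 2^0.580 = 1.4948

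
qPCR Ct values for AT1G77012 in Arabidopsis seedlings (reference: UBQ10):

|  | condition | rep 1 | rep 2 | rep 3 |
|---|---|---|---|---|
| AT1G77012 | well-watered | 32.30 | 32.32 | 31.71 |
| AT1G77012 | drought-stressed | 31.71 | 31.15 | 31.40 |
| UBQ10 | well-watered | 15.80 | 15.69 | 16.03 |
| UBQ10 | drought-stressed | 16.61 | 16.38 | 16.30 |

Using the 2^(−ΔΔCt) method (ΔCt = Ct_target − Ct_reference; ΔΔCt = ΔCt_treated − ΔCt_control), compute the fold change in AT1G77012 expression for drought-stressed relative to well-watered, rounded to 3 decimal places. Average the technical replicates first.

2.428

Mean Ct: AT1G77012 well-watered 32.110; AT1G77012 drought-stressed 31.420; UBQ10 well-watered 15.840; UBQ10 drought-stressed 16.430
ΔCt(well-watered) = 32.110 − 15.840 = 16.270
ΔCt(drought-stressed) = 31.420 − 16.430 = 14.990
ΔΔCt = 14.990 − 16.270 = -1.280
Fold change = 2^(−(-1.280)) = 2^1.280 = 2.4284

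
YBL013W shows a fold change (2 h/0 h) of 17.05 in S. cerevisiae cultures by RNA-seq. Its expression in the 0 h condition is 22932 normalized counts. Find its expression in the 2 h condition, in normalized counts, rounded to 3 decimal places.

2 h expression = 22932 × 17.05 = 390990.600

390990.600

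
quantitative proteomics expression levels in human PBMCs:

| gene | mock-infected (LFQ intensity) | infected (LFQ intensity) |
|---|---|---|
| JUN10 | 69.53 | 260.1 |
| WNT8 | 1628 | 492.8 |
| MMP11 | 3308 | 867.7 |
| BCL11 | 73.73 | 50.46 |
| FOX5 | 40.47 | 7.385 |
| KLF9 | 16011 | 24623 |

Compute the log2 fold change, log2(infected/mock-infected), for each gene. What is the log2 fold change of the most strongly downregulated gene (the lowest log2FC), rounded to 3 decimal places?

log2(260.1/69.53) = 1.903  (JUN10)
log2(492.8/1628) = -1.724  (WNT8)
log2(867.7/3308) = -1.931  (MMP11)
log2(50.46/73.73) = -0.547  (BCL11)
log2(7.385/40.47) = -2.454  (FOX5)
log2(24623/16011) = 0.621  (KLF9)
FOX5 is most strongly downregulated.

-2.454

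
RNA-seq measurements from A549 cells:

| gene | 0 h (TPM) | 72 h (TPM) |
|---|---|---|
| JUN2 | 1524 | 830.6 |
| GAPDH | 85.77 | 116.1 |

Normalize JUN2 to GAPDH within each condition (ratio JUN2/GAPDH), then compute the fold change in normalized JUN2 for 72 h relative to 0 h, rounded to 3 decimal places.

JUN2/GAPDH (0 h) = 1524 / 85.77 = 17.768
JUN2/GAPDH (72 h) = 830.6 / 116.1 = 7.1542
Fold change = 7.1542 / 17.768 = 0.4026

0.403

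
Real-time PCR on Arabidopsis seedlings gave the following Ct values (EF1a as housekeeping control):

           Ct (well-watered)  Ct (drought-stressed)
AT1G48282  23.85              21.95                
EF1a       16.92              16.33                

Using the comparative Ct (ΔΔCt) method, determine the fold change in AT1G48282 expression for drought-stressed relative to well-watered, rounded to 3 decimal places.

2.479

ΔCt(well-watered) = 23.850 − 16.920 = 6.930
ΔCt(drought-stressed) = 21.950 − 16.330 = 5.620
ΔΔCt = 5.620 − 6.930 = -1.310
Fold change = 2^(−(-1.310)) = 2^1.310 = 2.4794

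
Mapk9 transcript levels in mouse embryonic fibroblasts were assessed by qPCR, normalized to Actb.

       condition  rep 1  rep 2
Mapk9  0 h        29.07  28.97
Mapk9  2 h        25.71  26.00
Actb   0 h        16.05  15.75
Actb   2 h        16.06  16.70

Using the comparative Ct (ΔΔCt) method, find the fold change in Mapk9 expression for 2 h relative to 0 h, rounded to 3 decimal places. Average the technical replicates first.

12.510

Mean Ct: Mapk9 0 h 29.020; Mapk9 2 h 25.855; Actb 0 h 15.900; Actb 2 h 16.380
ΔCt(0 h) = 29.020 − 15.900 = 13.120
ΔCt(2 h) = 25.855 − 16.380 = 9.475
ΔΔCt = 9.475 − 13.120 = -3.645
Fold change = 2^(−(-3.645)) = 2^3.645 = 12.5099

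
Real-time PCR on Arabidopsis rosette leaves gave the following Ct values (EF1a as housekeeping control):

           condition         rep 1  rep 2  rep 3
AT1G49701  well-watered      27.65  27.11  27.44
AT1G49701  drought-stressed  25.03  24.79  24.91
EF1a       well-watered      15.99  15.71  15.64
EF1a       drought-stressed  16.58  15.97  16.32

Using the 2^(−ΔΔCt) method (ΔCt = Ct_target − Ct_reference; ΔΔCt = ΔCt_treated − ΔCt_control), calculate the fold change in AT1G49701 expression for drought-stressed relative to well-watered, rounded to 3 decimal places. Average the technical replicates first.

8.000

Mean Ct: AT1G49701 well-watered 27.400; AT1G49701 drought-stressed 24.910; EF1a well-watered 15.780; EF1a drought-stressed 16.290
ΔCt(well-watered) = 27.400 − 15.780 = 11.620
ΔCt(drought-stressed) = 24.910 − 16.290 = 8.620
ΔΔCt = 8.620 − 11.620 = -3.000
Fold change = 2^(−(-3.000)) = 2^3.000 = 8.0000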